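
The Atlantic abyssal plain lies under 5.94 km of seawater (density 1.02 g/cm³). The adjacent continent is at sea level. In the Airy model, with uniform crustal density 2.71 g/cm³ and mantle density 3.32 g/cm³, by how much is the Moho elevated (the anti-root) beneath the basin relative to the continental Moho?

16.5 km

In Airy isostatic equilibrium: replacing crust with seawater at the top is compensated by replacing crust with mantle at the base: d (ρ_c − ρ_w) = a (ρ_m − ρ_c).
a = d (ρ_c − ρ_w)/(ρ_m − ρ_c) = 5.94 km × 1.69/0.61 = 16.5 km.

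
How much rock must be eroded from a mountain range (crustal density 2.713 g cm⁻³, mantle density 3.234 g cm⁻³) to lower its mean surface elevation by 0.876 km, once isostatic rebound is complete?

5.44 km

Net drop Δ = e − u = e − e ρ_c/ρ_m = e (ρ_m − ρ_c)/ρ_m.
e = Δ ρ_m/(ρ_m − ρ_c) = 0.876 km × 3.234/0.521 = 5.44 km.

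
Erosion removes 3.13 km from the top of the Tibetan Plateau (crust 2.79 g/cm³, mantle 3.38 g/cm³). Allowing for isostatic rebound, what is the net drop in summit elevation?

Rebound u = e ρ_c/ρ_m = 3.13 km × 2.79/3.38 = 2.584 km.
Net surface drop = e − u = 3.13 km − 2.584 km = e (ρ_m − ρ_c)/ρ_m = 0.546 km.

0.546 km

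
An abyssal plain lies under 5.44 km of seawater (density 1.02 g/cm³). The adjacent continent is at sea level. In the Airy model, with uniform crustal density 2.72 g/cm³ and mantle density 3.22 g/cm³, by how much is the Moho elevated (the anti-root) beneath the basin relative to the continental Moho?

18.5 km

In Airy isostatic equilibrium: replacing crust with seawater at the top is compensated by replacing crust with mantle at the base: d (ρ_c − ρ_w) = a (ρ_m − ρ_c).
a = d (ρ_c − ρ_w)/(ρ_m − ρ_c) = 5.44 km × 1.7/0.5 = 18.5 km.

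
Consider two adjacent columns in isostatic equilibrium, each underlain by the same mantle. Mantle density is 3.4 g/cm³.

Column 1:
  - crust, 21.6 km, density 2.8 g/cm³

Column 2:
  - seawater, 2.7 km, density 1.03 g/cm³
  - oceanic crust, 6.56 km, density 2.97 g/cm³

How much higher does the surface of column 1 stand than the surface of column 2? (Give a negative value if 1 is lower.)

1.1 km

For any compensation level in the mantle, the mantle terms cancel and isostasy reduces to e = (Σt_1 − Σt_2) − (Σ(ρt)_1 − Σ(ρt)_2) / ρ_m.
Σt_1 = 21.6 km; Σt_2 = 9.26 km; Σ(ρt)_1 = 60.48; Σ(ρt)_2 = 22.2642 (in km·g/cm³).
e = (21.6 − 9.26) − (60.48 − 22.2642) / 3.4 = 1.1 km.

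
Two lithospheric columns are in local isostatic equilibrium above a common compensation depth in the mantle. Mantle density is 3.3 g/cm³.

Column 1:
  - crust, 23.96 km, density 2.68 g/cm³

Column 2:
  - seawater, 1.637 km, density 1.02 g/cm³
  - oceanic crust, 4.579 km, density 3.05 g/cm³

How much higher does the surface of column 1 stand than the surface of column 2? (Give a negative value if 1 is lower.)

For any compensation level in the mantle, the mantle terms cancel and isostasy reduces to e = (Σt_1 − Σt_2) − (Σ(ρt)_1 − Σ(ρt)_2) / ρ_m.
Σt_1 = 23.96 km; Σt_2 = 6.216 km; Σ(ρt)_1 = 64.2128; Σ(ρt)_2 = 15.63569 (in km·g/cm³).
e = (23.96 − 6.216) − (64.2128 − 15.63569) / 3.3 = 3.02 km.

3.02 km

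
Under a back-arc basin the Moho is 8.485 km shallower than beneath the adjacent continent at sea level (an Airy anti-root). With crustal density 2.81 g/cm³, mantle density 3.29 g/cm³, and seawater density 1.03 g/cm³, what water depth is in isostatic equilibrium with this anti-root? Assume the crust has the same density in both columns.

2.29 km

Replacing a thickness d of crust by seawater at the top must be balanced by replacing crust with mantle at the base: d (ρ_c − ρ_w) = a (ρ_m − ρ_c).
d = a (ρ_m − ρ_c)/(ρ_c − ρ_w) = 8.485 km × 0.48/1.78 = 2.29 km.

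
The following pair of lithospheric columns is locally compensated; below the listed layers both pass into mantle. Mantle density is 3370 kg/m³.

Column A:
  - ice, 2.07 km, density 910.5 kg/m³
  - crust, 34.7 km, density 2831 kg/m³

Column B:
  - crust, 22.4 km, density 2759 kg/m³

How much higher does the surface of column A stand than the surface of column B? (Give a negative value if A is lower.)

3 km

For any compensation level in the mantle, the mantle terms cancel and isostasy reduces to e = (Σt_A − Σt_B) − (Σ(ρt)_A − Σ(ρt)_B) / ρ_m.
Σt_A = 36.77 km; Σt_B = 22.4 km; Σ(ρt)_A = 100120.435; Σ(ρt)_B = 61801.6 (in km·kg/m³).
e = (36.77 − 22.4) − (100120.435 − 61801.6) / 3370 = 3 km.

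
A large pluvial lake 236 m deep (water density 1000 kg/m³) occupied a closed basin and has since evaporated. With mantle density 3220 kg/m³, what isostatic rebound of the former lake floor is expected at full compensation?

u = d ρ_w/ρ_m = 236 m × 1000/3220 = 73.3 m.

73.3 m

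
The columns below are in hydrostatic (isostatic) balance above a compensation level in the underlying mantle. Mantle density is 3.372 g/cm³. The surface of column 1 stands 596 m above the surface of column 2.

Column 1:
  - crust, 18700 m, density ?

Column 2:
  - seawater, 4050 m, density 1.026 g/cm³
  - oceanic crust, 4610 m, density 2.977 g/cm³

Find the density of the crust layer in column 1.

2.66 g/cm³

Take the compensation level at the base of the deeper column (depth z_c below the surface of column 1) and equate Σ ρ_i t_i down to z_c; mantle fills any gap and the z_c terms cancel.
Column 1: 18700×ρ + (z_c − 18700)×3.372
Column 2: 596×0 + 4050×1.026 + 4610×2.977 + (z_c − 596 − 8660)×3.372
The z_c×3.372 term appears on both sides and cancels. Collect the known terms of each column as K = Σ(ρt)_known − 3.372 × (depth of known layers): K_1 = 0 − 3.372×18700 = −63056.4; K_2 = 17879.27 − 3.372×(596 + 8660) = −13331.962.
Balance: K_1 + 18700×ρ = K_2, so ρ = (K_2 − K_1)/18700 = 49724.4/18700 = 2.66 g/cm³.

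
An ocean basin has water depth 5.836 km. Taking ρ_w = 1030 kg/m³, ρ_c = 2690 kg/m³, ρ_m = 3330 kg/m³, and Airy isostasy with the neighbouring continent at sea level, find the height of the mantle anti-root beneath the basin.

Balancing pressure at the compensation depth: replacing crust with seawater at the top is compensated by replacing crust with mantle at the base: d (ρ_c − ρ_w) = a (ρ_m − ρ_c).
a = d (ρ_c − ρ_w)/(ρ_m − ρ_c) = 5.836 km × 1660/640 = 15.1 km.

15.1 km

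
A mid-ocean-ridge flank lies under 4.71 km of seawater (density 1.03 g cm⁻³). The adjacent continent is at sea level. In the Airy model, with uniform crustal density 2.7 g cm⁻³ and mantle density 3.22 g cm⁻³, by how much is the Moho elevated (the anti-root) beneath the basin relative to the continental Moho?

By Archimedes' principle applied to the lithosphere: replacing crust with seawater at the top is compensated by replacing crust with mantle at the base: d (ρ_c − ρ_w) = a (ρ_m − ρ_c).
a = d (ρ_c − ρ_w)/(ρ_m − ρ_c) = 4.71 km × 1.67/0.52 = 15.1 km.

15.1 km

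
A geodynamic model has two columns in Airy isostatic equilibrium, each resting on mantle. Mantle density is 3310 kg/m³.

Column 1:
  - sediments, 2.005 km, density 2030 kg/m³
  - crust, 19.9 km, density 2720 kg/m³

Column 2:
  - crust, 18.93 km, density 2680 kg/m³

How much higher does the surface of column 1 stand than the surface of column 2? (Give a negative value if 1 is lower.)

0.719 km

For any compensation level in the mantle, the mantle terms cancel and isostasy reduces to e = (Σt_1 − Σt_2) − (Σ(ρt)_1 − Σ(ρt)_2) / ρ_m.
Σt_1 = 21.905 km; Σt_2 = 18.93 km; Σ(ρt)_1 = 58198.15; Σ(ρt)_2 = 50732.4 (in km·kg/m³).
e = (21.905 − 18.93) − (58198.15 − 50732.4) / 3310 = 0.719 km.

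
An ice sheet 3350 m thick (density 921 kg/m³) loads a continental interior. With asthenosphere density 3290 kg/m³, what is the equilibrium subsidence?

938 m

In Airy isostatic equilibrium: the ice load ρ_ice t is balanced by mantle displaced below, ρ_m s.
s = t ρ_ice / ρ_m = 3350 m × 921/3290 = 938 m.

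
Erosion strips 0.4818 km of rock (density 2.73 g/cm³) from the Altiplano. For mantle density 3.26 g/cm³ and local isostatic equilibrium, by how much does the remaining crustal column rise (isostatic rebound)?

0.403 km

Unloading: uplift u = e ρ_c/ρ_m = 0.4818 km × 2.73/3.26 = 0.403 km.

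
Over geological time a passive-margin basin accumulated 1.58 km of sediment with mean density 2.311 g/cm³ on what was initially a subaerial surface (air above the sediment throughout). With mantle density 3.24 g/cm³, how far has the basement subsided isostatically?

Subaerial load: s = t ρ_sed / ρ_m = 1.58 km × 2.311/3.24 = 1.13 km.

1.13 km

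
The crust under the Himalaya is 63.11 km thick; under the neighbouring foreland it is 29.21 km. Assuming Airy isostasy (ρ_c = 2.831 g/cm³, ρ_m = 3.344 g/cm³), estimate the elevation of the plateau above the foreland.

Excess crust Δ = 63.11 km − 29.21 km = 33.9 km, split between elevation h and root r with h + r = Δ.
Airy balance ρ_c h = (ρ_m − ρ_c) r gives r = h ρ_c/(ρ_m − ρ_c), so h (1 + ρ_c/(ρ_m − ρ_c)) = Δ, i.e. h = Δ (ρ_m − ρ_c)/ρ_m.
h = 33.9 km × 0.513/3.344 = 5.2 km.

5.2 km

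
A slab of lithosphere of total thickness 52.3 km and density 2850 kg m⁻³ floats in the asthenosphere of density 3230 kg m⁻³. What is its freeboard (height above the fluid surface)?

6.15 km

Floating equilibrium: submerged depth d = t ρ_obj/ρ_fluid = 52.3 km × 2850/3230 = 46.15 km.
Freeboard = t − d = 52.3 km − 46.15 km = 6.15 km.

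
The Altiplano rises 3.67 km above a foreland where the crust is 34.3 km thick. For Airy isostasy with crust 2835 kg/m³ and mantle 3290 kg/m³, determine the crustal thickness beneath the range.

Root depth r = h ρ_c / (ρ_m − ρ_c) = 3.67 km × 2835 / 455 = 22.87 km.
Total thickness = T + h + r = 34.3 km + 3.67 km + 22.87 km = 60.8 km.

60.8 km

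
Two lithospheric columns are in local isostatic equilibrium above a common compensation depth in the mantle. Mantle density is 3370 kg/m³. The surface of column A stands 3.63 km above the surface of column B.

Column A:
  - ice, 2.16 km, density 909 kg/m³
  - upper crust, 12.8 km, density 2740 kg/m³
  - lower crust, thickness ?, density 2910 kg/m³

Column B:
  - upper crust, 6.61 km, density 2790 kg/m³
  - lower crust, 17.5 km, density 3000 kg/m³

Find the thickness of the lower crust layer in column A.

Take the compensation level at the base of the deeper column (depth z_c below the surface of column A) and equate Σ ρ_i t_i down to z_c; mantle fills any gap and the z_c terms cancel.
Column A: 2.16×909 + 12.8×2740 + x×2910 + (z_c − 14.96 − x)×3370
Column B: 3.63×0 + 6.61×2790 + 17.5×3000 + (z_c − 3.63 − 24.11)×3370
The z_c×3370 term appears on both sides and cancels. Collect the known terms of each column as K = Σ(ρt)_known − 3370 × (depth of known layers): K_A = 37035.44 − 3370×14.96 = −13379.76; K_B = 70941.9 − 3370×(3.63 + 24.11) = −22541.9.
Balance: K_A − x×(3370 − 2910) = K_B, so x = (K_A − K_B)/(3370 − 2910) = 9162.14/460 = 19.9 km.

19.9 km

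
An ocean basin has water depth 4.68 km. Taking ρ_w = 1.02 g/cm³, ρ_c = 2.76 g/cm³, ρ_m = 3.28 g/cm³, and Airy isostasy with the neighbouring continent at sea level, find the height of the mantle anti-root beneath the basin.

15.7 km

For local isostatic compensation: replacing crust with seawater at the top is compensated by replacing crust with mantle at the base: d (ρ_c − ρ_w) = a (ρ_m − ρ_c).
a = d (ρ_c − ρ_w)/(ρ_m − ρ_c) = 4.68 km × 1.74/0.52 = 15.7 km.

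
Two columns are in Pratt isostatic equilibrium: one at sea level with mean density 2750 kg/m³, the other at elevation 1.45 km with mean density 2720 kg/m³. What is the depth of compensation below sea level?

131 km

ρ_ref D = ρ (D + h) → D (ρ_ref − ρ) = ρ h.
D = ρ h/(ρ_ref − ρ) = 2720 × 1.45 km/(2750 − 2720) = 131 km.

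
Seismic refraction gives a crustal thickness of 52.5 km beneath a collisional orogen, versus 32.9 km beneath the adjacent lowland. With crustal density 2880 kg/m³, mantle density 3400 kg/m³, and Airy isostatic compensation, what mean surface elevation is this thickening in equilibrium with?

Excess crust Δ = 52.5 km − 32.9 km = 19.6 km, split between elevation h and root r with h + r = Δ.
Airy balance ρ_c h = (ρ_m − ρ_c) r gives r = h ρ_c/(ρ_m − ρ_c), so h (1 + ρ_c/(ρ_m − ρ_c)) = Δ, i.e. h = Δ (ρ_m − ρ_c)/ρ_m.
h = 19.6 km × 520/3400 = 3 km.

3 km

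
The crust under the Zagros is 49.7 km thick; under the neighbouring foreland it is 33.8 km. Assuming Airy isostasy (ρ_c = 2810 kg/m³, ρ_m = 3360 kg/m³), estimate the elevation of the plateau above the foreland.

2.6 km

Excess crust Δ = 49.7 km − 33.8 km = 15.9 km, split between elevation h and root r with h + r = Δ.
Airy balance ρ_c h = (ρ_m − ρ_c) r gives r = h ρ_c/(ρ_m − ρ_c), so h (1 + ρ_c/(ρ_m − ρ_c)) = Δ, i.e. h = Δ (ρ_m − ρ_c)/ρ_m.
h = 15.9 km × 550/3360 = 2.6 km.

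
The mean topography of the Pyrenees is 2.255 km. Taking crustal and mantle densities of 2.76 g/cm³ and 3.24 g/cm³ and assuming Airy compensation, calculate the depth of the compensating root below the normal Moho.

In Airy isostatic equilibrium: the weight of the topography is balanced by the buoyancy of the root, ρ_c h = (ρ_m − ρ_c) r.
r = h · ρ_c / (ρ_m − ρ_c) = 2.255 km × 2.76 / (3.24 − 2.76) = 13 km.

13 km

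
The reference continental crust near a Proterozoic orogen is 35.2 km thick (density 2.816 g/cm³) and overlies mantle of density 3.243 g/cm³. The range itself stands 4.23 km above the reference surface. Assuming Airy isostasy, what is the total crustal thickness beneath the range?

67.3 km

Root depth r = h ρ_c / (ρ_m − ρ_c) = 4.23 km × 2.816 / 0.427 = 27.9 km.
Total thickness = T + h + r = 35.2 km + 4.23 km + 27.9 km = 67.3 km.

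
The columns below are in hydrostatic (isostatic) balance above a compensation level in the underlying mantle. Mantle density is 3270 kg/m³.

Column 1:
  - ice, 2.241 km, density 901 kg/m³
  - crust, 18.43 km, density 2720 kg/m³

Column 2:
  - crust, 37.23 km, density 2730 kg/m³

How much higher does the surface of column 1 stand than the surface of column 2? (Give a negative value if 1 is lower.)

−1.42 km

For any compensation level in the mantle, the mantle terms cancel and isostasy reduces to e = (Σt_1 − Σt_2) − (Σ(ρt)_1 − Σ(ρt)_2) / ρ_m.
Σt_1 = 20.671 km; Σt_2 = 37.23 km; Σ(ρt)_1 = 52148.741; Σ(ρt)_2 = 101637.9 (in km·kg/m³).
e = (20.671 − 37.23) − (52148.741 − 101637.9) / 3270 = −1.42 km.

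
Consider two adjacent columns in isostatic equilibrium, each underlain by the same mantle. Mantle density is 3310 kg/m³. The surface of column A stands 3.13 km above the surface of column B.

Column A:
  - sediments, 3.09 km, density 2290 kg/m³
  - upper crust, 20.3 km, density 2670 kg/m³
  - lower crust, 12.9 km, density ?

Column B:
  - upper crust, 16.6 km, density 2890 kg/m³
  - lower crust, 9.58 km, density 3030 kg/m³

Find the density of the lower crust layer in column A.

Take the compensation level at the base of the deeper column (depth z_c below the surface of column A) and equate Σ ρ_i t_i down to z_c; mantle fills any gap and the z_c terms cancel.
Column A: 3.09×2290 + 20.3×2670 + 12.9×ρ + (z_c − 36.29)×3310
Column B: 3.13×0 + 16.6×2890 + 9.58×3030 + (z_c − 3.13 − 26.18)×3310
The z_c×3310 term appears on both sides and cancels. Collect the known terms of each column as K = Σ(ρt)_known − 3310 × (depth of known layers): K_A = 61277.1 − 3310×36.29 = −58842.8; K_B = 77001.4 − 3310×(3.13 + 26.18) = −20014.7.
Balance: K_A + 12.9×ρ = K_B, so ρ = (K_B − K_A)/12.9 = 38828.1/12.9 = 3010 kg/m³.

3010 kg/m³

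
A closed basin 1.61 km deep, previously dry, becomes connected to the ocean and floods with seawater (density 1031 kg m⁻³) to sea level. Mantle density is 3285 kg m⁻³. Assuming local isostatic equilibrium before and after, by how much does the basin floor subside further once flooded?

0.736 km

After flooding the water column is d + s deep. Its weight must equal the weight of mantle displaced by the extra subsidence s: (d + s) ρ_w = s ρ_m.
s = d ρ_w / (ρ_m − ρ_w) = 1.61 km × 1031/(3285 − 1031) = 0.736 km.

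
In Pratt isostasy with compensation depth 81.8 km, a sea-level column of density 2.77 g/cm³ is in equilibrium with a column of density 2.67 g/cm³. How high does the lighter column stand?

3.06 km

ρ_ref D = ρ (D + h) → h = D (ρ_ref − ρ)/ρ.
h = 81.8 km × (2.77 − 2.67)/2.67 = 3.06 km.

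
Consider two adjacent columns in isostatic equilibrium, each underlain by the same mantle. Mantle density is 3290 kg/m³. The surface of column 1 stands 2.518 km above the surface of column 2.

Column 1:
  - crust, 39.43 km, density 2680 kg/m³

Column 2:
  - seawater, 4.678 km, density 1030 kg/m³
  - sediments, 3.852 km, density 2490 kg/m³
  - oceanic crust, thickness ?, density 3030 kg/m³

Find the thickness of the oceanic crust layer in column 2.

8.13 km

Take the compensation level at the base of the deeper column (depth z_c below the surface of column 1) and equate Σ ρ_i t_i down to z_c; mantle fills any gap and the z_c terms cancel.
Column 1: 39.43×2680 + (z_c − 39.43)×3290
Column 2: 2.518×0 + 4.678×1030 + 3.852×2490 + x×3030 + (z_c − 2.518 − 8.53 − x)×3290
The z_c×3290 term appears on both sides and cancels. Collect the known terms of each column as K = Σ(ρt)_known − 3290 × (depth of known layers): K_1 = 105672.4 − 3290×39.43 = −24052.3; K_2 = 14409.82 − 3290×(2.518 + 8.53) = −21938.1.
Balance: K_1 = K_2 − x×(3290 − 3030), so x = (K_2 − K_1)/(3290 − 3030) = 2114.2/260 = 8.13 km.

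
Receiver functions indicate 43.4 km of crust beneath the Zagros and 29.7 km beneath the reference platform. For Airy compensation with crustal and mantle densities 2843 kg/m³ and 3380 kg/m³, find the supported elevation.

Excess crust Δ = 43.4 km − 29.7 km = 13.7 km, split between elevation h and root r with h + r = Δ.
Airy balance ρ_c h = (ρ_m − ρ_c) r gives r = h ρ_c/(ρ_m − ρ_c), so h (1 + ρ_c/(ρ_m − ρ_c)) = Δ, i.e. h = Δ (ρ_m − ρ_c)/ρ_m.
h = 13.7 km × 537/3380 = 2.18 km.

2.18 km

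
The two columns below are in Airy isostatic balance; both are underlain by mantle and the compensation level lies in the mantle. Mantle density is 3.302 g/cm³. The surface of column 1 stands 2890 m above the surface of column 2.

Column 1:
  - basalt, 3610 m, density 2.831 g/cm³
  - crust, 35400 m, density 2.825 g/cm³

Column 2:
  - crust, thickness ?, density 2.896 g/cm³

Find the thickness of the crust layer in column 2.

Take the compensation level at the base of the deeper column (depth z_c below the surface of column 1) and equate Σ ρ_i t_i down to z_c; mantle fills any gap and the z_c terms cancel.
Column 1: 3610×2.831 + 35400×2.825 + (z_c − 39010)×3.302
Column 2: 2890×0 + x×2.896 + (z_c − 2890 − 0 − x)×3.302
The z_c×3.302 term appears on both sides and cancels. Collect the known terms of each column as K = Σ(ρt)_known − 3.302 × (depth of known layers): K_1 = 110224.91 − 3.302×39010 = −18586.11; K_2 = 0 − 3.302×(2890 + 0) = −9542.78.
Balance: K_1 = K_2 − x×(3.302 − 2.896), so x = (K_2 − K_1)/(3.302 − 2.896) = 9043.33/0.406 = 22300 m.

22300 m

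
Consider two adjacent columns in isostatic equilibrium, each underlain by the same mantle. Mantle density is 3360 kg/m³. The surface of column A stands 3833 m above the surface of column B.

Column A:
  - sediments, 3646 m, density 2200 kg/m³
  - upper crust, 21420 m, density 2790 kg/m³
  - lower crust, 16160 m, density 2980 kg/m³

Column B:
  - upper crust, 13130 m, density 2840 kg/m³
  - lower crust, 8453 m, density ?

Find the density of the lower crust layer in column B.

3020 kg/m³

Take the compensation level at the base of the deeper column (depth z_c below the surface of column A) and equate Σ ρ_i t_i down to z_c; mantle fills any gap and the z_c terms cancel.
Column A: 3646×2200 + 21420×2790 + 16160×2980 + (z_c − 41226)×3360
Column B: 3833×0 + 13130×2840 + 8453×ρ + (z_c − 3833 − 21583)×3360
The z_c×3360 term appears on both sides and cancels. Collect the known terms of each column as K = Σ(ρt)_known − 3360 × (depth of known layers): K_A = 115939800 − 3360×41226 = −22579560; K_B = 37289200 − 3360×(3833 + 21583) = −48108560.
Balance: K_A = K_B + 8453×ρ, so ρ = (K_A − K_B)/8453 = 25529000/8453 = 3020 kg/m³.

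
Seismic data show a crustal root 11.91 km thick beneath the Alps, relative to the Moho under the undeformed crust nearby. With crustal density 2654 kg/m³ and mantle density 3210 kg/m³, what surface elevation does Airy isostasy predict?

2.5 km

For local isostatic compensation: ρ_c h = (ρ_m − ρ_c) r.
h = r (ρ_m − ρ_c) / ρ_c = 11.91 km × (3210 − 2654) / 2654 = 2.5 km.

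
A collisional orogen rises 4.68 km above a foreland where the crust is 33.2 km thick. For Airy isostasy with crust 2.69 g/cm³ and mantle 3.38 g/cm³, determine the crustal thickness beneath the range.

56.1 km

Root depth r = h ρ_c / (ρ_m − ρ_c) = 4.68 km × 2.69 / 0.69 = 18.25 km.
Total thickness = T + h + r = 33.2 km + 4.68 km + 18.25 km = 56.1 km.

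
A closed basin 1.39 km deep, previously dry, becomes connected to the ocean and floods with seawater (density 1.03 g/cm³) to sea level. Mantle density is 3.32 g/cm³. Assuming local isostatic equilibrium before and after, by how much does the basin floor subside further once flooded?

After flooding the water column is d + s deep. Its weight must equal the weight of mantle displaced by the extra subsidence s: (d + s) ρ_w = s ρ_m.
s = d ρ_w / (ρ_m − ρ_w) = 1.39 km × 1.03/(3.32 − 1.03) = 0.625 km.

0.625 km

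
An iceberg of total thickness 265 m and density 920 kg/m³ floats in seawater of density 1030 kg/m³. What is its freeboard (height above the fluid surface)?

Floating equilibrium: submerged depth d = t ρ_obj/ρ_fluid = 265 m × 920/1030 = 236.7 m.
Freeboard = t − d = 265 m − 236.7 m = 28.3 m.

28.3 m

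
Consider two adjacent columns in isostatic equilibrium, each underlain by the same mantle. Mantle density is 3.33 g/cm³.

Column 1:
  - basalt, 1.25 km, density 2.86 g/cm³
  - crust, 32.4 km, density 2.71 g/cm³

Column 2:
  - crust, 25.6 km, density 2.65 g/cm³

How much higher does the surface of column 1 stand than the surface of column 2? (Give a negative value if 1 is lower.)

0.981 km

For any compensation level in the mantle, the mantle terms cancel and isostasy reduces to e = (Σt_1 − Σt_2) − (Σ(ρt)_1 − Σ(ρt)_2) / ρ_m.
Σt_1 = 33.65 km; Σt_2 = 25.6 km; Σ(ρt)_1 = 91.379; Σ(ρt)_2 = 67.84 (in km·g/cm³).
e = (33.65 − 25.6) − (91.379 − 67.84) / 3.33 = 0.981 km.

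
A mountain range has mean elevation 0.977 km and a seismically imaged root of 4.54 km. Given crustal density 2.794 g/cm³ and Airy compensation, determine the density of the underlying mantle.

3.4 g/cm³

Airy balance: ρ_c h = (ρ_m − ρ_c) r → ρ_m = ρ_c (1 + h/r).
ρ_m = 2.794 × (1 + 0.977 km/4.54 km) = 3.4 g/cm³.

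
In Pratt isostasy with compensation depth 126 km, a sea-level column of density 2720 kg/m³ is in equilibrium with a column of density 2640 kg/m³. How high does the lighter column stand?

ρ_ref D = ρ (D + h) → h = D (ρ_ref − ρ)/ρ.
h = 126 km × (2720 − 2640)/2640 = 3.82 km.

3.82 km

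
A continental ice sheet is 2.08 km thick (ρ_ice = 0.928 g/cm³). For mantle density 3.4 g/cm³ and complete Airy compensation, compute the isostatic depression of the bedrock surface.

In Airy isostatic equilibrium: the ice load ρ_ice t is balanced by mantle displaced below, ρ_m s.
s = t ρ_ice / ρ_m = 2.08 km × 0.928/3.4 = 0.568 km.

0.568 km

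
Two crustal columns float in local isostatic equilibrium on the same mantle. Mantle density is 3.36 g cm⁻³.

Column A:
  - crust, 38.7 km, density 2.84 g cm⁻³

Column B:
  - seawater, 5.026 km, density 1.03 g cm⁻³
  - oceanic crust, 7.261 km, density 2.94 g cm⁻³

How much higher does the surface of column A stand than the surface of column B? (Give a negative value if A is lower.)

1.6 km

For any compensation level in the mantle, the mantle terms cancel and isostasy reduces to e = (Σt_A − Σt_B) − (Σ(ρt)_A − Σ(ρt)_B) / ρ_m.
Σt_A = 38.7 km; Σt_B = 12.287 km; Σ(ρt)_A = 109.908; Σ(ρt)_B = 26.52412 (in km·g cm⁻³).
e = (38.7 − 12.287) − (109.908 − 26.52412) / 3.36 = 1.6 km.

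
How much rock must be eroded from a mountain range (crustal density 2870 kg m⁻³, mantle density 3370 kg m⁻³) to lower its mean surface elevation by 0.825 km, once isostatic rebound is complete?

5.56 km

Net drop Δ = e − u = e − e ρ_c/ρ_m = e (ρ_m − ρ_c)/ρ_m.
e = Δ ρ_m/(ρ_m − ρ_c) = 0.825 km × 3370/500 = 5.56 km.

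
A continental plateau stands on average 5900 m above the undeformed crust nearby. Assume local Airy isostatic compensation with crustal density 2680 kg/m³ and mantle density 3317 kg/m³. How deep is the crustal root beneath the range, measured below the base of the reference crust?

24800 m

Equating mass per unit area of the two columns: the weight of the topography is balanced by the buoyancy of the root, ρ_c h = (ρ_m − ρ_c) r.
r = h · ρ_c / (ρ_m − ρ_c) = 5900 m × 2680 / (3317 − 2680) = 24800 m.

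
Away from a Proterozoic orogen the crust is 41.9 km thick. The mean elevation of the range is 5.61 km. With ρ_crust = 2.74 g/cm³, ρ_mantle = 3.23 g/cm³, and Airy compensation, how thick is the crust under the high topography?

Root depth r = h ρ_c / (ρ_m − ρ_c) = 5.61 km × 2.74 / 0.49 = 31.37 km.
Total thickness = T + h + r = 41.9 km + 5.61 km + 31.37 km = 78.9 km.

78.9 km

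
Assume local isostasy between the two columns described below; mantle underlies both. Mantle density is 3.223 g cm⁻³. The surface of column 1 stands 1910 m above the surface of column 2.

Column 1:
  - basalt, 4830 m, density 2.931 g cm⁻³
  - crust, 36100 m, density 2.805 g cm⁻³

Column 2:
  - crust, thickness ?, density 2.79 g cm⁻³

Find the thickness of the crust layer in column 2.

23900 m

Take the compensation level at the base of the deeper column (depth z_c below the surface of column 1) and equate Σ ρ_i t_i down to z_c; mantle fills any gap and the z_c terms cancel.
Column 1: 4830×2.931 + 36100×2.805 + (z_c − 40930)×3.223
Column 2: 1910×0 + x×2.79 + (z_c − 1910 − 0 − x)×3.223
The z_c×3.223 term appears on both sides and cancels. Collect the known terms of each column as K = Σ(ρt)_known − 3.223 × (depth of known layers): K_1 = 115417.23 − 3.223×40930 = −16500.16; K_2 = 0 − 3.223×(1910 + 0) = −6155.93.
Balance: K_1 = K_2 − x×(3.223 − 2.79), so x = (K_2 − K_1)/(3.223 − 2.79) = 10344.2/0.433 = 23900 m.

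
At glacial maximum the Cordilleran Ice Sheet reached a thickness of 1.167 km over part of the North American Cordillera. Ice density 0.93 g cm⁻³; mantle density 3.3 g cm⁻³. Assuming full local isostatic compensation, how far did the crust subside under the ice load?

By Archimedes' principle applied to the lithosphere: the ice load ρ_ice t is balanced by mantle displaced below, ρ_m s.
s = t ρ_ice / ρ_m = 1.167 km × 0.93/3.3 = 0.329 km.

0.329 km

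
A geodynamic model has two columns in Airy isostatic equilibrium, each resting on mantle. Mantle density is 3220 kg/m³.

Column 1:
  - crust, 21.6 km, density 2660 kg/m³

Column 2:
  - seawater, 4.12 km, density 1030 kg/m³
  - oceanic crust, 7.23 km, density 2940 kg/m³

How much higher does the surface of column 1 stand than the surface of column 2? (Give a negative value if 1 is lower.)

For any compensation level in the mantle, the mantle terms cancel and isostasy reduces to e = (Σt_1 − Σt_2) − (Σ(ρt)_1 − Σ(ρt)_2) / ρ_m.
Σt_1 = 21.6 km; Σt_2 = 11.35 km; Σ(ρt)_1 = 57456; Σ(ρt)_2 = 25499.8 (in km·kg/m³).
e = (21.6 − 11.35) − (57456 − 25499.8) / 3220 = 0.326 km.

0.326 km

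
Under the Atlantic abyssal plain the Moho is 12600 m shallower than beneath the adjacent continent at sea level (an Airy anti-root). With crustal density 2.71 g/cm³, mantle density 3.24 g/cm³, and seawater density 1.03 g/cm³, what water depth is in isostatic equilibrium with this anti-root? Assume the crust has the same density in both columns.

3980 m

Replacing a thickness d of crust by seawater at the top must be balanced by replacing crust with mantle at the base: d (ρ_c − ρ_w) = a (ρ_m − ρ_c).
d = a (ρ_m − ρ_c)/(ρ_c − ρ_w) = 12600 m × 0.53/1.68 = 3980 m.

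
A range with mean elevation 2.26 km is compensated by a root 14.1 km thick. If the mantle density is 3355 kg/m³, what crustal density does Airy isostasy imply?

2890 kg/m³

ρ_c h = (ρ_m − ρ_c) r → ρ_c (h + r) = ρ_m r → ρ_c = ρ_m r / (h + r).
ρ_c = 3355 × 14.1 km / (2.26 km + 14.1 km) = 2890 kg/m³.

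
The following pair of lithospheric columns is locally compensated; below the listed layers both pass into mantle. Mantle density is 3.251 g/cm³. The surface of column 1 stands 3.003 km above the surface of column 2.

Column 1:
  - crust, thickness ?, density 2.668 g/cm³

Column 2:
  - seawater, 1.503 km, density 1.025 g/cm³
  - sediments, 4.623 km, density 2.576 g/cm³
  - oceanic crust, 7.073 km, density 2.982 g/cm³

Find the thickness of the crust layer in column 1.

31.1 km

Take the compensation level at the base of the deeper column (depth z_c below the surface of column 1) and equate Σ ρ_i t_i down to z_c; mantle fills any gap and the z_c terms cancel.
Column 1: x×2.668 + (z_c − 0 − x)×3.251
Column 2: 3.003×0 + 1.503×1.025 + 4.623×2.576 + 7.073×2.982 + (z_c − 3.003 − 13.199)×3.251
The z_c×3.251 term appears on both sides and cancels. Collect the known terms of each column as K = Σ(ρt)_known − 3.251 × (depth of known layers): K_1 = 0 − 3.251×0 = 0; K_2 = 34.541109 − 3.251×(3.003 + 13.199) = −18.131593.
Balance: K_1 − x×(3.251 − 2.668) = K_2, so x = (K_1 − K_2)/(3.251 − 2.668) = 18.1316/0.583 = 31.1 km.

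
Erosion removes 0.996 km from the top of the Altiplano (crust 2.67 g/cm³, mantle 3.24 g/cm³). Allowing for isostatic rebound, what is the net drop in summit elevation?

Rebound u = e ρ_c/ρ_m = 0.996 km × 2.67/3.24 = 0.8208 km.
Net surface drop = e − u = 0.996 km − 0.8208 km = e (ρ_m − ρ_c)/ρ_m = 0.175 km.

0.175 km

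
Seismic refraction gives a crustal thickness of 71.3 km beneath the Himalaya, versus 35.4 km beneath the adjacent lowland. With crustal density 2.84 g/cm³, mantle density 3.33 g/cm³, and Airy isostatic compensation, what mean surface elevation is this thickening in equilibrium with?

Excess crust Δ = 71.3 km − 35.4 km = 35.9 km, split between elevation h and root r with h + r = Δ.
Airy balance ρ_c h = (ρ_m − ρ_c) r gives r = h ρ_c/(ρ_m − ρ_c), so h (1 + ρ_c/(ρ_m − ρ_c)) = Δ, i.e. h = Δ (ρ_m − ρ_c)/ρ_m.
h = 35.9 km × 0.49/3.33 = 5.28 km.

5.28 km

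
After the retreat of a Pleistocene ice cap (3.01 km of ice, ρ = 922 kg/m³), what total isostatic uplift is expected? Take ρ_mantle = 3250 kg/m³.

Removing the load lets mantle flow back in; uplift u satisfies ρ_ice t = ρ_m u.
u = t ρ_ice/ρ_m = 3.01 km × 922/3250 = 0.854 km.

0.854 km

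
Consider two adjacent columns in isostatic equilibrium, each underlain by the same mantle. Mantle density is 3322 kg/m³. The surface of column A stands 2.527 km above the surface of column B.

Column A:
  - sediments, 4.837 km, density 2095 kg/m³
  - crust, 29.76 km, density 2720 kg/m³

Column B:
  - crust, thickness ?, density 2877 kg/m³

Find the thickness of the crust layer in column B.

Take the compensation level at the base of the deeper column (depth z_c below the surface of column A) and equate Σ ρ_i t_i down to z_c; mantle fills any gap and the z_c terms cancel.
Column A: 4.837×2095 + 29.76×2720 + (z_c − 34.597)×3322
Column B: 2.527×0 + x×2877 + (z_c − 2.527 − 0 − x)×3322
The z_c×3322 term appears on both sides and cancels. Collect the known terms of each column as K = Σ(ρt)_known − 3322 × (depth of known layers): K_A = 91080.715 − 3322×34.597 = −23850.519; K_B = 0 − 3322×(2.527 + 0) = −8394.694.
Balance: K_A = K_B − x×(3322 − 2877), so x = (K_B − K_A)/(3322 − 2877) = 15455.8/445 = 34.7 km.

34.7 km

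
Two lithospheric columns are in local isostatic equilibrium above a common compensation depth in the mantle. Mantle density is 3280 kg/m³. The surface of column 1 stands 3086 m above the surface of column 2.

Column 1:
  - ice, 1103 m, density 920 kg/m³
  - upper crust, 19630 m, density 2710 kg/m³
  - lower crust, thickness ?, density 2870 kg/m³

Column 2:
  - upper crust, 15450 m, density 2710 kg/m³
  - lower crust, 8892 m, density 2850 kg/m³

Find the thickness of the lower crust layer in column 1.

Take the compensation level at the base of the deeper column (depth z_c below the surface of column 1) and equate Σ ρ_i t_i down to z_c; mantle fills any gap and the z_c terms cancel.
Column 1: 1103×920 + 19630×2710 + x×2870 + (z_c − 20733 − x)×3280
Column 2: 3086×0 + 15450×2710 + 8892×2850 + (z_c − 3086 − 24342)×3280
The z_c×3280 term appears on both sides and cancels. Collect the known terms of each column as K = Σ(ρt)_known − 3280 × (depth of known layers): K_1 = 54212060 − 3280×20733 = −13792180; K_2 = 67211700 − 3280×(3086 + 24342) = −22752140.
Balance: K_1 − x×(3280 − 2870) = K_2, so x = (K_1 − K_2)/(3280 − 2870) = 8959960/410 = 21900 m.

21900 m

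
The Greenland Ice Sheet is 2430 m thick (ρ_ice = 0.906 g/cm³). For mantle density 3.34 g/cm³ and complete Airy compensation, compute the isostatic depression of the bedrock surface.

659 m

Isostatic balance requires: the ice load ρ_ice t is balanced by mantle displaced below, ρ_m s.
s = t ρ_ice / ρ_m = 2430 m × 0.906/3.34 = 659 m.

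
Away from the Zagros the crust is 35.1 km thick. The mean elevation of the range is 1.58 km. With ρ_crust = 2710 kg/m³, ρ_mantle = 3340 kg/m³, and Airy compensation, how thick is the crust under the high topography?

Root depth r = h ρ_c / (ρ_m − ρ_c) = 1.58 km × 2710 / 630 = 6.797 km.
Total thickness = T + h + r = 35.1 km + 1.58 km + 6.797 km = 43.5 km.

43.5 km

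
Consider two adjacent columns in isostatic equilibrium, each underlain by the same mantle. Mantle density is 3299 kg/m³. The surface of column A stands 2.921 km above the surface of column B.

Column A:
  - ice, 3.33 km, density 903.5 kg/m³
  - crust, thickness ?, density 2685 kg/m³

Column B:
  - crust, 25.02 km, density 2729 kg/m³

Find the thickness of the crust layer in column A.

Take the compensation level at the base of the deeper column (depth z_c below the surface of column A) and equate Σ ρ_i t_i down to z_c; mantle fills any gap and the z_c terms cancel.
Column A: 3.33×903.5 + x×2685 + (z_c − 3.33 − x)×3299
Column B: 2.921×0 + 25.02×2729 + (z_c − 2.921 − 25.02)×3299
The z_c×3299 term appears on both sides and cancels. Collect the known terms of each column as K = Σ(ρt)_known − 3299 × (depth of known layers): K_A = 3008.655 − 3299×3.33 = −7977.015; K_B = 68279.58 − 3299×(2.921 + 25.02) = −23897.779.
Balance: K_A − x×(3299 − 2685) = K_B, so x = (K_A − K_B)/(3299 − 2685) = 15920.8/614 = 25.9 km.

25.9 km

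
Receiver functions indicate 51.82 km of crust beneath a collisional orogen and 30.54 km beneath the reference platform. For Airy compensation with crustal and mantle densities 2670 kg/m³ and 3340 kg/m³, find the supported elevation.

Excess crust Δ = 51.82 km − 30.54 km = 21.28 km, split between elevation h and root r with h + r = Δ.
Airy balance ρ_c h = (ρ_m − ρ_c) r gives r = h ρ_c/(ρ_m − ρ_c), so h (1 + ρ_c/(ρ_m − ρ_c)) = Δ, i.e. h = Δ (ρ_m − ρ_c)/ρ_m.
h = 21.28 km × 670/3340 = 4.27 km.

4.27 km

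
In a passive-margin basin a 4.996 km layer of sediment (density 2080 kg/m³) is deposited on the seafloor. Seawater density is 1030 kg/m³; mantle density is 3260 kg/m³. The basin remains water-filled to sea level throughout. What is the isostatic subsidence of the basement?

2.35 km

Submarine loading: the sediment displaces seawater, and the subsidence is in turn flooded, so s (ρ_m − ρ_w) = t (ρ_sed − ρ_w).
s = 4.996 km × (2080 − 1030) / (3260 − 1030) = 2.35 km.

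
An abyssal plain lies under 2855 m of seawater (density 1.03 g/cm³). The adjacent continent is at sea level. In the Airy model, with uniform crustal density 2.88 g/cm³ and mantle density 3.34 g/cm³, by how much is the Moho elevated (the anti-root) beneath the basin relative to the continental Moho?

Isostatic balance requires: replacing crust with seawater at the top is compensated by replacing crust with mantle at the base: d (ρ_c − ρ_w) = a (ρ_m − ρ_c).
a = d (ρ_c − ρ_w)/(ρ_m − ρ_c) = 2855 m × 1.85/0.46 = 11500 m.

11500 m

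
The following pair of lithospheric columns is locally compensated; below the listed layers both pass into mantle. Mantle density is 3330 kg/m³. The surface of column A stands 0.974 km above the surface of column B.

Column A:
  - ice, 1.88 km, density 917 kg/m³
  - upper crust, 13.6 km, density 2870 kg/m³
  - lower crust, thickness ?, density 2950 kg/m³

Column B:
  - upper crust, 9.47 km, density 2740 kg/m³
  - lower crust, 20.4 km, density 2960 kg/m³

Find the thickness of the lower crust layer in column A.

Take the compensation level at the base of the deeper column (depth z_c below the surface of column A) and equate Σ ρ_i t_i down to z_c; mantle fills any gap and the z_c terms cancel.
Column A: 1.88×917 + 13.6×2870 + x×2950 + (z_c − 15.48 − x)×3330
Column B: 0.974×0 + 9.47×2740 + 20.4×2960 + (z_c − 0.974 − 29.87)×3330
The z_c×3330 term appears on both sides and cancels. Collect the known terms of each column as K = Σ(ρt)_known − 3330 × (depth of known layers): K_A = 40755.96 − 3330×15.48 = −10792.44; K_B = 86331.8 − 3330×(0.974 + 29.87) = −16378.72.
Balance: K_A − x×(3330 − 2950) = K_B, so x = (K_A − K_B)/(3330 − 2950) = 5586.28/380 = 14.7 km.

14.7 km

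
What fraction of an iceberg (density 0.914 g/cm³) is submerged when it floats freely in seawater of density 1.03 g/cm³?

0.887

Submerged fraction = ρ_obj/ρ_fluid = 0.914/1.03 = 0.887.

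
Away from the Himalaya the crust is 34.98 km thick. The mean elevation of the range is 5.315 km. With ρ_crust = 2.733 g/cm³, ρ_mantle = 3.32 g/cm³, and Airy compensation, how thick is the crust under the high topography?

Root depth r = h ρ_c / (ρ_m − ρ_c) = 5.315 km × 2.733 / 0.587 = 24.75 km.
Total thickness = T + h + r = 34.98 km + 5.315 km + 24.75 km = 65 km.

65 km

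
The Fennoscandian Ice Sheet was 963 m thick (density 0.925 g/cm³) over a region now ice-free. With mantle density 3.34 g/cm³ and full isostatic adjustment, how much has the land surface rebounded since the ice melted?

Removing the load lets mantle flow back in; uplift u satisfies ρ_ice t = ρ_m u.
u = t ρ_ice/ρ_m = 963 m × 0.925/3.34 = 267 m.

267 m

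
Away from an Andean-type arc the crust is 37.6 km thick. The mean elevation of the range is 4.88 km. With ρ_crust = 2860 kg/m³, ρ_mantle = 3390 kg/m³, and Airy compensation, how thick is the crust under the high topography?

68.8 km

Root depth r = h ρ_c / (ρ_m − ρ_c) = 4.88 km × 2860 / 530 = 26.33 km.
Total thickness = T + h + r = 37.6 km + 4.88 km + 26.33 km = 68.8 km.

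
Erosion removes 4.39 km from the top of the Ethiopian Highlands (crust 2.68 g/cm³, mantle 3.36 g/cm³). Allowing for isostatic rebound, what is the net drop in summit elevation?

Rebound u = e ρ_c/ρ_m = 4.39 km × 2.68/3.36 = 3.502 km.
Net surface drop = e − u = 4.39 km − 3.502 km = e (ρ_m − ρ_c)/ρ_m = 0.888 km.

0.888 km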